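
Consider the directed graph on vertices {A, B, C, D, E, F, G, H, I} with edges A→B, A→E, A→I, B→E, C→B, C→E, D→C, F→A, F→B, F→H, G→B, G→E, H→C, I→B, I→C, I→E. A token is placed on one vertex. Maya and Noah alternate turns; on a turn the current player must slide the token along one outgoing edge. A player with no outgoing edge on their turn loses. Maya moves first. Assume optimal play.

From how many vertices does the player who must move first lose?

3

Compute win/loss labels from the base case upward. A position with no move is L. Any other position is W if it can reach an L in one move, else L.
Every edge goes from a vertex to one that appears earlier in the order E, B, C, H, I, A, G, F, D, so processing vertices in that order labels each vertex after all of its successors.
E: no outgoing edge → L
B: →E(L), so W
C: →E(L), so W
H: →C(W) only, which is W, so L
I: →E(L), so W
A: →E(L), so W
G: →E(L), so W
F: →H(L), so W
D: →C(W) only, which is W, so L
The L vertices are D, E, H; that is 3 in all.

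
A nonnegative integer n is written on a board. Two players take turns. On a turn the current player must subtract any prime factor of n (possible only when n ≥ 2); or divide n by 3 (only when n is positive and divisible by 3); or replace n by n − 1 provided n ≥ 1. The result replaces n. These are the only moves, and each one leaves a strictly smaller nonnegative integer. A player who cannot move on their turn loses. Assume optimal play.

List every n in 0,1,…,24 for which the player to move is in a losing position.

Compute win/loss labels from the base case upward. A position with no move is L. Any other position is W if it can reach an L in one move, else L.
n=0: no move → L
n=1: reaches L-position 0 → W
n=2: reaches L-position 0 → W
n=3: reaches L-position 0 → W
n=4: only reaches 2(W), 3(W), all W → L
n=5: reaches L-position 0 → W
n=6: reaches L-position 4 → W
n=7: reaches L-position 0 → W
n=8: only reaches 6(W), 7(W), all W → L
n=9: reaches L-position 8 → W
n=10: reaches L-position 8 → W
n=11: reaches L-position 0 → W
n=12: reaches L-position 4 → W
n=13: reaches L-position 0 → W
n=14: only reaches 7(W), 12(W), 13(W), all W → L
n=15: reaches L-position 14 → W
n=16: reaches L-position 14 → W
n=17: reaches L-position 0 → W
n=18: only reaches 6(W), 15(W), 16(W), 17(W), all W → L
n=19: reaches L-position 0 → W
n=20: reaches L-position 18 → W
n=21: reaches L-position 14 → W
n=22: only reaches 11(W), 20(W), 21(W), all W → L
n=23: reaches L-position 0 → W
n=24: reaches L-position 8 → W
Reading off the rows marked L gives the requested list; there are 6 such values of n.

0, 4, 8, 14, 18, 22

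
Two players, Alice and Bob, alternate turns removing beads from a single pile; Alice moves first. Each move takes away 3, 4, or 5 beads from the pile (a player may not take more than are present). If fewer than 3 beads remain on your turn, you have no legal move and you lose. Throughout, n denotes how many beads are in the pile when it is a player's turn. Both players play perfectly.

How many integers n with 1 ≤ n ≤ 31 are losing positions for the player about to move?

11

Use the standard recursion: the mover loses at a terminal position; elsewhere, the mover wins exactly when some move hands the opponent an L position.
n=0: no move → L
n=1: no move → L
n=2: no move → L
n=3: W (go to 0, an L position)
n=4: W (go to 1, an L position)
n=5: W (go to 2, an L position)
n=6: W (go to 2, an L position)
n=7: W (go to 2, an L position)
n=8: L (options 5(W), 4(W), 3(W) are all W)
n=9: L (options 6(W), 5(W), 4(W) are all W)
n=10: L (options 7(W), 6(W), 5(W) are all W)
n=11: W (go to 8, an L position)
n=12: W (go to 9, an L position)
n=13: W (go to 10, an L position)
n=14: W (go to 10, an L position)
n=15: W (go to 10, an L position)
n=16: L (options 13(W), 12(W), 11(W) are all W)
n=17: L (options 14(W), 13(W), 12(W) are all W)
n=18: L (options 15(W), 14(W), 13(W) are all W)
n=19: W (go to 16, an L position)
n=20: W (go to 17, an L position)
n=21: W (go to 18, an L position)
n=22: W (go to 18, an L position)
n=23: W (go to 18, an L position)
n=24: L (options 21(W), 20(W), 19(W) are all W)
n=25: L (options 22(W), 21(W), 20(W) are all W)
n=26: L (options 23(W), 22(W), 21(W) are all W)
n=27: W (go to 24, an L position)
n=28: W (go to 25, an L position)
n=29: W (go to 26, an L position)
n=30: W (go to 26, an L position)
n=31: W (go to 26, an L position)
L entries with 1 ≤ n ≤ 31 (n=0 is outside the asked range and is not counted): n = 1, 2, 8, 9, 10, 16, 17, 18, 24, 25, 26; that makes 11.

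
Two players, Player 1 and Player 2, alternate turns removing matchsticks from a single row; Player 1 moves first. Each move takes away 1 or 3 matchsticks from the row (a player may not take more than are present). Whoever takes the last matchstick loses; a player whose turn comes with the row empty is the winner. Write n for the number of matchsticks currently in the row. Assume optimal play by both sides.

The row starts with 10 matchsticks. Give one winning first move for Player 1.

Remove 1, leaving 9.

Compute win/loss labels from the base case upward. A position with no move is W. Any other position is W if it can reach an L in one move, else L.
n=0: no move; the opponent has just taken the last matchstick and therefore loses → W
n=1: only reaches 0(W), which is W → L
n=2: reaches L-position 1 → W
n=3: only reaches 2(W), 0(W), all W → L
n=4: reaches L-position 3 → W
n=5: only reaches 4(W), 2(W), all W → L
n=6: reaches L-position 5 → W
n=7: only reaches 6(W), 4(W), all W → L
n=8: reaches L-position 7 → W
n=9: only reaches 8(W), 6(W), all W → L
n=10: reaches L-position 9 → W
From 10, the L positions reachable in one move are: 9, 7. Any move reaching one of these is winning.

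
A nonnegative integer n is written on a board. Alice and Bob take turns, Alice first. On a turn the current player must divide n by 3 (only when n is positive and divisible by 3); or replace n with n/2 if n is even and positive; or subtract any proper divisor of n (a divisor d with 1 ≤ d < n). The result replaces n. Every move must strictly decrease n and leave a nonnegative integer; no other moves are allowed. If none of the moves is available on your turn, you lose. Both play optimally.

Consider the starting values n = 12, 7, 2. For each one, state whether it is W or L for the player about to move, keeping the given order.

Compute win/loss labels from the base case upward. A position with no move is L. Any other position is W if it can reach an L in one move, else L.
n=0: no move → L
n=1: no move → L
n=2: →1(L), so W
n=3: →1(L), so W
n=4: →2(W), 3(W) — all W, so L
n=5: →4(L), so W
n=6: →4(L), so W
n=7: →6(W) only, which is W, so L
n=8: →4(L), so W
n=9: →3(W), 6(W), 8(W) — all W, so L
n=10: →9(L), so W
n=11: →10(W) only, which is W, so L
n=12: →4(L), so W

12: W, 7: L, 2: W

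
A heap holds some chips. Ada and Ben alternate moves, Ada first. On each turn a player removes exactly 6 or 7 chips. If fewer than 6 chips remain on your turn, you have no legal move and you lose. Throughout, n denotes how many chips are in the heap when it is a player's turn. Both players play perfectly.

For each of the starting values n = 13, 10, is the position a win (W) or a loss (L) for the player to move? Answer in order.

Use the standard recursion: the mover loses at a terminal position; elsewhere, the mover wins exactly when some move hands the opponent an L position.
n=0: no move → L
n=1: no move → L
n=2: no move → L
n=3: no move → L
n=4: no move → L
n=5: no move → L
n=6: →0(L), so W
n=7: →1(L), so W
n=8: →2(L), so W
n=9: →3(L), so W
n=10: →4(L), so W
n=11: →5(L), so W
n=12: →5(L), so W
n=13: →7(W), 6(W) — all W, so L

13: L, 10: W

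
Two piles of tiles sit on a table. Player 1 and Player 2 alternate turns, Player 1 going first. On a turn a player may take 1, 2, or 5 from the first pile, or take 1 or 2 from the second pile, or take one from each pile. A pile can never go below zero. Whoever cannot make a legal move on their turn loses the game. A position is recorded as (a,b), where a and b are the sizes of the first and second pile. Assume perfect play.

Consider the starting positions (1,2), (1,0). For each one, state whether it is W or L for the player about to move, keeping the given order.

Work bottom-up. With no move the player to move loses. Otherwise the position is W if at least one move leads to an L position for the opponent, and L if every move leads to a W.
No move ever increases a pile, so every position that can arise here has a ≤ 1 and b ≤ 2; it is enough to label the cells with 0 ≤ a ≤ 1 and 0 ≤ b ≤ 2.
Every move lowers a or b (never raises either), so fill the grid row by row in increasing a, and left to right within a row: each cell's successors are then already labelled.
      b=0  b=1  b=2
a=0:    L    W    W
a=1:    W    W    L
Cells with no legal move (terminal, hence L): (0,0).
The remaining L cells, each justified by listing all of its moves:
(1,2): only reaches (0,2)(W), (1,1)(W), (1,0)(W), (0,1)(W), all W → L
Every other cell has at least one move into one of the L cells above, so it is W.
(1,2): one of the L cells justified above, so L
(1,0): the move to (0,0) reaches an L cell, so W

(1,2): L, (1,0): W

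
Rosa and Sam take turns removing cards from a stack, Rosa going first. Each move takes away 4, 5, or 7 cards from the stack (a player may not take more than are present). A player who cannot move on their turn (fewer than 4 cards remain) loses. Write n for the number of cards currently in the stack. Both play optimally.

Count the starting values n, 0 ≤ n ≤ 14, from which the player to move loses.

8

Label each position W (a win for the player to move) or L (a loss). A position with no legal move is L; any other position is W exactly when some move reaches an L, and L when every move reaches a W.
n=0: no move → L
n=1: no move → L
n=2: no move → L
n=3: no move → L
n=4: W (go to 0, an L position)
n=5: W (go to 1, an L position)
n=6: W (go to 2, an L position)
n=7: W (go to 3, an L position)
n=8: W (go to 3, an L position)
n=9: W (go to 2, an L position)
n=10: W (go to 3, an L position)
n=11: L (options 7(W), 6(W), 4(W) are all W)
n=12: L (options 8(W), 7(W), 5(W) are all W)
n=13: L (options 9(W), 8(W), 6(W) are all W)
n=14: L (options 10(W), 9(W), 7(W) are all W)
L entries with 0 ≤ n ≤ 14: n = 0, 1, 2, 3, 11, 12, 13, 14; that makes 8.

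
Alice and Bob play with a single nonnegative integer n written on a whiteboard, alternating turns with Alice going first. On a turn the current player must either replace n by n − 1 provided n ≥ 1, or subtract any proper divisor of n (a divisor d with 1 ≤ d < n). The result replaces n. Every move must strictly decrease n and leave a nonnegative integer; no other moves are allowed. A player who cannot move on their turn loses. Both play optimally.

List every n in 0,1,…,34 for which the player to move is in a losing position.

0, 2, 5, 7, 9, 11, 13, 15, 17, 19, 21, 23, 25, 27, 29, 31, 33

Compute win/loss labels from the base case upward. A position with no move is L. Any other position is W if it can reach an L in one move, else L.
n=0: no move → L
n=1: can move to 0, which is L ⇒ W
n=2: the only move is to 1(W), a W ⇒ L
n=3: can move to 2, which is L ⇒ W
n=4: can move to 2, which is L ⇒ W
n=5: the only move is to 4(W), a W ⇒ L
n=6: can move to 5, which is L ⇒ W
n=7: the only move is to 6(W), a W ⇒ L
n=8: can move to 7, which is L ⇒ W
n=9: moves to 6(W), 8(W); every one is W ⇒ L
n=10: can move to 5, which is L ⇒ W
n=11: the only move is to 10(W), a W ⇒ L
n=12: can move to 9, which is L ⇒ W
n=13: the only move is to 12(W), a W ⇒ L
n=14: can move to 7, which is L ⇒ W
n=15: moves to 10(W), 12(W), 14(W); every one is W ⇒ L
n=16: can move to 15, which is L ⇒ W
n=17: the only move is to 16(W), a W ⇒ L
n=18: can move to 9, which is L ⇒ W
n=19: the only move is to 18(W), a W ⇒ L
n=20: can move to 15, which is L ⇒ W
n=21: moves to 14(W), 18(W), 20(W); every one is W ⇒ L
n=22: can move to 11, which is L ⇒ W
n=23: the only move is to 22(W), a W ⇒ L
n=24: can move to 21, which is L ⇒ W
n=25: moves to 20(W), 24(W); every one is W ⇒ L
n=26: can move to 13, which is L ⇒ W
n=27: moves to 18(W), 24(W), 26(W); every one is W ⇒ L
n=28: can move to 21, which is L ⇒ W
n=29: the only move is to 28(W), a W ⇒ L
n=30: can move to 15, which is L ⇒ W
n=31: the only move is to 30(W), a W ⇒ L
n=32: can move to 31, which is L ⇒ W
n=33: moves to 22(W), 30(W), 32(W); every one is W ⇒ L
n=34: can move to 17, which is L ⇒ W
Reading off the rows marked L gives the requested list; there are 17 such values of n.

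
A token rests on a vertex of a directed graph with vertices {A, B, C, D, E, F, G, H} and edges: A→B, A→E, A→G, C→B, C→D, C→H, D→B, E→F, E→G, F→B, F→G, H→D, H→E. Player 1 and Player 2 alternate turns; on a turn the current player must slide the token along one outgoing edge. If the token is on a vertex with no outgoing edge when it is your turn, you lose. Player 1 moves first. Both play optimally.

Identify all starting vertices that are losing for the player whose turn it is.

Label each position W (a win for the player to move) or L (a loss). A position with no legal move is L; any other position is W exactly when some move reaches an L, and L when every move reaches a W.
Every edge goes from a vertex to one that appears earlier in the order G, B, F, E, D, A, H, C, so processing vertices in that order labels each vertex after all of its successors.
G: no outgoing edge → L
B: no outgoing edge → L
F: W (go to B, an L position)
E: W (go to G, an L position)
D: W (go to B, an L position)
A: W (go to B, an L position)
H: L (options D(W), E(W) are all W)
C: W (go to H, an L position)
The losing starting vertices are exactly the entries labelled L in this table (3 of them).

B, G, H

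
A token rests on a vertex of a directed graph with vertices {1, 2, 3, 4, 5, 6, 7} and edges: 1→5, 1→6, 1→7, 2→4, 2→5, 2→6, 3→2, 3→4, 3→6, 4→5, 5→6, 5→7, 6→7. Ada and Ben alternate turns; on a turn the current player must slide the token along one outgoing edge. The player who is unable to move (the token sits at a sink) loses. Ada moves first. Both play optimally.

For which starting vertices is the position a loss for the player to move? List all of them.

Label each position W (a win for the player to move) or L (a loss). A position with no legal move is L; any other position is W exactly when some move reaches an L, and L when every move reaches a W.
Every edge goes from a vertex to one that appears earlier in the order 7, 6, 5, 1, 4, 2, 3, so processing vertices in that order labels each vertex after all of its successors.
7: no outgoing edge → L
6: reaches L-position 7 → W
5: reaches L-position 7 → W
1: reaches L-position 7 → W
4: only reaches 5(W), which is W → L
2: reaches L-position 4 → W
3: reaches L-position 4 → W
Reading off the rows marked L gives the requested list; there are 2 such vertices.

4, 7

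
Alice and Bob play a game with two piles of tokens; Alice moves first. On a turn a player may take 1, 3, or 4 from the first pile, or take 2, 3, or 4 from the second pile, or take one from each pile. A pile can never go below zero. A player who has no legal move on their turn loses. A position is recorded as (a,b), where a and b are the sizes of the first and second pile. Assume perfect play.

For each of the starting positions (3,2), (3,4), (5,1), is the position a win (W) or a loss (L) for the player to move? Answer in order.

(3,2): W, (3,4): L, (5,1): W

Compute win/loss labels from the base case upward. A position with no move is L. Any other position is W if it can reach an L in one move, else L.
No move ever increases a pile, so every position that can arise here has a ≤ 5 and b ≤ 4; it is enough to label the cells with 0 ≤ a ≤ 5 and 0 ≤ b ≤ 4.
Every move lowers a or b (never raises either), so fill the grid row by row in increasing a, and left to right within a row: each cell's successors are then already labelled.
      b=0  b=1  b=2  b=3  b=4
a=0:    L    L    W    W    W
a=1:    W    W    W    L    L
a=2:    L    L    W    W    W
a=3:    W    W    W    L    L
a=4:    W    W    L    W    W
a=5:    W    W    W    W    W
Cells with no legal move (terminal, hence L): (0,0), (0,1).
The remaining L cells, each justified by listing all of its moves:
(1,3): →(0,3)(W), (1,1)(W), (1,0)(W), (0,2)(W) — all W, so L
(1,4): →(0,4)(W), (1,2)(W), (1,1)(W), (1,0)(W), (0,3)(W) — all W, so L
(2,0): →(1,0)(W) only, which is W, so L
(2,1): →(1,1)(W), (1,0)(W) — all W, so L
(3,3): →(2,3)(W), (0,3)(W), (3,1)(W), (3,0)(W), (2,2)(W) — all W, so L
(3,4): →(2,4)(W), (0,4)(W), (3,2)(W), (3,1)(W), (3,0)(W), (2,3)(W) — all W, so L
(4,2): →(3,2)(W), (1,2)(W), (0,2)(W), (4,0)(W), (3,1)(W) — all W, so L
Every other cell has at least one move into one of the L cells above, so it is W.
(3,2): the move to (2,1) reaches an L cell, so W
(3,4): one of the L cells justified above, so L
(5,1): the move to (2,1) reaches an L cell, so W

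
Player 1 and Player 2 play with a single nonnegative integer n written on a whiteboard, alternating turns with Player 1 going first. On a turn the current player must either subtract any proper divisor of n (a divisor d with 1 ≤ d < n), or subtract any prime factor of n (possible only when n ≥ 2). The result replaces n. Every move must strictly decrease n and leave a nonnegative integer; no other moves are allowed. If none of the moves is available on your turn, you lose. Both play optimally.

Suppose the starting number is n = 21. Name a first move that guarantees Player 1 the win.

Move to 14.

Work bottom-up. With no move the player to move loses. Otherwise the position is W if at least one move leads to an L position for the opponent, and L if every move leads to a W.
n=0: no move → L
n=1: no move → L
n=2: W (go to 0, an L position)
n=3: W (go to 0, an L position)
n=4: L (options 2(W), 3(W) are all W)
n=5: W (go to 0, an L position)
n=6: W (go to 4, an L position)
n=7: W (go to 0, an L position)
n=8: W (go to 4, an L position)
n=9: L (options 6(W), 8(W) are all W)
n=10: W (go to 9, an L position)
n=11: W (go to 0, an L position)
n=12: W (go to 9, an L position)
n=13: W (go to 0, an L position)
n=14: L (options 7(W), 12(W), 13(W) are all W)
n=15: W (go to 14, an L position)
n=16: W (go to 14, an L position)
n=17: W (go to 0, an L position)
n=18: W (go to 9, an L position)
n=19: W (go to 0, an L position)
n=20: L (options 10(W), 15(W), 16(W), 18(W), 19(W) are all W)
n=21: W (go to 14, an L position)
From 21, the L positions reachable in one move are: 14, 20. Any move reaching one of these is winning.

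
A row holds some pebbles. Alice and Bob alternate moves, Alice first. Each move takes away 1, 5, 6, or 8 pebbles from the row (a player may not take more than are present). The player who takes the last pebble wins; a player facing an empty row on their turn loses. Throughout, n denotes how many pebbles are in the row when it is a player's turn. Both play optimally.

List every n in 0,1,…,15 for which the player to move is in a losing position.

0, 2, 4, 11, 13, 15

Classify positions by backward induction: terminal positions (no move available) are L. From any other position, the mover wins iff some move reaches an L.
n=0: no move → L
n=1: reaches L-position 0 → W
n=2: only reaches 1(W), which is W → L
n=3: reaches L-position 2 → W
n=4: only reaches 3(W), which is W → L
n=5: reaches L-position 4 → W
n=6: reaches L-position 0 → W
n=7: reaches L-position 2 → W
n=8: reaches L-position 2 → W
n=9: reaches L-position 4 → W
n=10: reaches L-position 4 → W
n=11: only reaches 10(W), 6(W), 5(W), 3(W), all W → L
n=12: reaches L-position 11 → W
n=13: only reaches 12(W), 8(W), 7(W), 5(W), all W → L
n=14: reaches L-position 13 → W
n=15: only reaches 14(W), 10(W), 9(W), 7(W), all W → L
The losing starting values of n are exactly the entries labelled L in this table (6 of them).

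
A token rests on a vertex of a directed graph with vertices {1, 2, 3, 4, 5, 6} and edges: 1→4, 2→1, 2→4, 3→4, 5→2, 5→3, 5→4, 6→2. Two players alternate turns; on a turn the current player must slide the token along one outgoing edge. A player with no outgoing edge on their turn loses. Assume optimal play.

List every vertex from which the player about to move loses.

4, 6

Classify positions by backward induction: terminal positions (no move available) are L. From any other position, the mover wins iff some move reaches an L.
Every edge goes from a vertex to one that appears earlier in the order 4, 1, 2, 3, 5, 6, so processing vertices in that order labels each vertex after all of its successors.
4: no outgoing edge → L
1: W (go to 4, an L position)
2: W (go to 4, an L position)
3: W (go to 4, an L position)
5: W (go to 4, an L position)
6: L (sole option 2(W) is W)
The losing starting vertices are exactly the entries labelled L in this table (2 of them).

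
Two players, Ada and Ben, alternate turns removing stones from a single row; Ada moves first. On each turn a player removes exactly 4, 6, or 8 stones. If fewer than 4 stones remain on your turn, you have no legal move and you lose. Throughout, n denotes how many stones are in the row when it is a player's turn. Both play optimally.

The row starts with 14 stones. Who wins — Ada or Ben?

Build the W/L table. Terminal = L. A non-terminal position is W if it has a move to some L; otherwise it is L.
n=0: no move → L
n=1: no move → L
n=2: no move → L
n=3: no move → L
n=4: reaches L-position 0 → W
n=5: reaches L-position 1 → W
n=6: reaches L-position 2 → W
n=7: reaches L-position 3 → W
n=8: reaches L-position 2 → W
n=9: reaches L-position 3 → W
n=10: reaches L-position 2 → W
n=11: reaches L-position 3 → W
n=12: only reaches 8(W), 6(W), 4(W), all W → L
n=13: only reaches 9(W), 7(W), 5(W), all W → L
n=14: only reaches 10(W), 8(W), 6(W), all W → L
The starting position 14 is L: whatever Ada does, the opponent receives a W position.

Ben wins.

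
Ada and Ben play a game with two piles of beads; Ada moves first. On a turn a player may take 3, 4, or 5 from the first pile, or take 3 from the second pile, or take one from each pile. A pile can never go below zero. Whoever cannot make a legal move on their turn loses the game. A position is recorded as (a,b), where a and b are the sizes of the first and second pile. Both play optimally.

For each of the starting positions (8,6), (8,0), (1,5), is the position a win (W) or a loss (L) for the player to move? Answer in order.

(8,6): W, (8,0): L, (1,5): L

Work bottom-up. With no move the player to move loses. Otherwise the position is W if at least one move leads to an L position for the opponent, and L if every move leads to a W.
No move ever increases a pile, so every position that can arise here has a ≤ 8 and b ≤ 6; it is enough to label the cells with 0 ≤ a ≤ 8 and 0 ≤ b ≤ 6.
Every move lowers a or b (never raises either), so fill the grid row by row in increasing a, and left to right within a row: each cell's successors are then already labelled.
      b=0  b=1  b=2  b=3  b=4  b=5  b=6
a=0:    L    L    L    W    W    W    L
a=1:    L    W    W    W    L    L    L
a=2:    L    W    L    W    L    W    W
a=3:    W    W    W    W    L    W    W
a=4:    W    W    W    L    W    W    W
a=5:    W    W    W    L    W    W    W
a=6:    W    L    W    L    W    W    W
a=7:    W    L    W    W    W    L    L
a=8:    L    L    W    W    W    L    W
Cells with no legal move (terminal, hence L): (0,0), (0,1), (0,2), (1,0), (2,0).
The remaining L cells, each justified by listing all of its moves:
(0,6): only reaches (0,3)(W), which is W → L
(1,4): only reaches (1,1)(W), (0,3)(W), all W → L
(1,5): only reaches (1,2)(W), (0,4)(W), all W → L
(1,6): only reaches (1,3)(W), (0,5)(W), all W → L
(2,2): only reaches (1,1)(W), which is W → L
(2,4): only reaches (2,1)(W), (1,3)(W), all W → L
(3,4): only reaches (0,4)(W), (3,1)(W), (2,3)(W), all W → L
(4,3): only reaches (1,3)(W), (0,3)(W), (4,0)(W), (3,2)(W), all W → L
(5,3): only reaches (2,3)(W), (1,3)(W), (0,3)(W), (5,0)(W), (4,2)(W), all W → L
(6,1): only reaches (3,1)(W), (2,1)(W), (1,1)(W), (5,0)(W), all W → L
(6,3): only reaches (3,3)(W), (2,3)(W), (1,3)(W), (6,0)(W), (5,2)(W), all W → L
(7,1): only reaches (4,1)(W), (3,1)(W), (2,1)(W), (6,0)(W), all W → L
(7,5): only reaches (4,5)(W), (3,5)(W), (2,5)(W), (7,2)(W), (6,4)(W), all W → L
(7,6): only reaches (4,6)(W), (3,6)(W), (2,6)(W), (7,3)(W), (6,5)(W), all W → L
(8,0): only reaches (5,0)(W), (4,0)(W), (3,0)(W), all W → L
(8,1): only reaches (5,1)(W), (4,1)(W), (3,1)(W), (7,0)(W), all W → L
(8,5): only reaches (5,5)(W), (4,5)(W), (3,5)(W), (8,2)(W), (7,4)(W), all W → L
Every other cell has at least one move into one of the L cells above, so it is W.
(8,6): the move to (7,5) reaches an L cell, so W
(8,0): one of the L cells justified above, so L
(1,5): one of the L cells justified above, so L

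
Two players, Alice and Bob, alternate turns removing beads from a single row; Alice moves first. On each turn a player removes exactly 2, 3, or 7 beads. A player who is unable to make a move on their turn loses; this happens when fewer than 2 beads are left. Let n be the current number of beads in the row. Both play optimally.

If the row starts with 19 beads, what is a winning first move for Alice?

Build the W/L table. Terminal = L. A non-terminal position is W if it has a move to some L; otherwise it is L.
n=0: no move → L
n=1: no move → L
n=2: can move to 0, which is L ⇒ W
n=3: can move to 1, which is L ⇒ W
n=4: can move to 1, which is L ⇒ W
n=5: moves to 3(W), 2(W); every one is W ⇒ L
n=6: moves to 4(W), 3(W); every one is W ⇒ L
n=7: can move to 5, which is L ⇒ W
n=8: can move to 6, which is L ⇒ W
n=9: can move to 6, which is L ⇒ W
n=10: moves to 8(W), 7(W), 3(W); every one is W ⇒ L
n=11: moves to 9(W), 8(W), 4(W); every one is W ⇒ L
n=12: can move to 10, which is L ⇒ W
n=13: can move to 11, which is L ⇒ W
n=14: can move to 11, which is L ⇒ W
n=15: moves to 13(W), 12(W), 8(W); every one is W ⇒ L
n=16: moves to 14(W), 13(W), 9(W); every one is W ⇒ L
n=17: can move to 15, which is L ⇒ W
n=18: can move to 16, which is L ⇒ W
n=19: can move to 16, which is L ⇒ W
From 19, the L positions reachable in one move are: 16.

Remove 3, leaving 16.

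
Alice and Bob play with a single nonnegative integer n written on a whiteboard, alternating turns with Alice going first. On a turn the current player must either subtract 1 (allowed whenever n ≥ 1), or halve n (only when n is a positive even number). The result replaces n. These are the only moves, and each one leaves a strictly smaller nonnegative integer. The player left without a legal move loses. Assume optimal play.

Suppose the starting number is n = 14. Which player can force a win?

Work bottom-up. With no move the player to move loses. Otherwise the position is W if at least one move leads to an L position for the opponent, and L if every move leads to a W.
n=0: no move → L
n=1: reaches L-position 0 → W
n=2: only reaches 1(W), which is W → L
n=3: reaches L-position 2 → W
n=4: reaches L-position 2 → W
n=5: only reaches 4(W), which is W → L
n=6: reaches L-position 5 → W
n=7: only reaches 6(W), which is W → L
n=8: reaches L-position 7 → W
n=9: only reaches 8(W), which is W → L
n=10: reaches L-position 5 → W
n=11: only reaches 10(W), which is W → L
n=12: reaches L-position 11 → W
n=13: only reaches 12(W), which is W → L
n=14: reaches L-position 7 → W
The starting position 14 is W: Alice should move to 7, handing over an L position.

Alice wins.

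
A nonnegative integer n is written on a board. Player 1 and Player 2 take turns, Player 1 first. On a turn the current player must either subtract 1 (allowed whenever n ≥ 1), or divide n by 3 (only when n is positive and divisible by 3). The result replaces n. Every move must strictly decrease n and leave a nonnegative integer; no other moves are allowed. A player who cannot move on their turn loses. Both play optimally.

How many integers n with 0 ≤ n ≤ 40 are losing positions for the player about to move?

Classify positions by backward induction: terminal positions (no move available) are L. From any other position, the mover wins iff some move reaches an L.
n=0: no move → L
n=1: reaches L-position 0 → W
n=2: only reaches 1(W), which is W → L
n=3: reaches L-position 2 → W
n=4: only reaches 3(W), which is W → L
n=5: reaches L-position 4 → W
n=6: reaches L-position 2 → W
n=7: only reaches 6(W), which is W → L
n=8: reaches L-position 7 → W
n=9: only reaches 3(W), 8(W), all W → L
n=10: reaches L-position 9 → W
n=11: only reaches 10(W), which is W → L
n=12: reaches L-position 4 → W
n=13: only reaches 12(W), which is W → L
n=14: reaches L-position 13 → W
n=15: only reaches 5(W), 14(W), all W → L
n=16: reaches L-position 15 → W
n=17: only reaches 16(W), which is W → L
n=18: reaches L-position 17 → W
n=19: only reaches 18(W), which is W → L
n=20: reaches L-position 19 → W
n=21: reaches L-position 7 → W
n=22: only reaches 21(W), which is W → L
n=23: reaches L-position 22 → W
n=24: only reaches 8(W), 23(W), all W → L
n=25: reaches L-position 24 → W
n=26: only reaches 25(W), which is W → L
n=27: reaches L-position 9 → W
n=28: only reaches 27(W), which is W → L
n=29: reaches L-position 28 → W
n=30: only reaches 10(W), 29(W), all W → L
n=31: reaches L-position 30 → W
n=32: only reaches 31(W), which is W → L
n=33: reaches L-position 11 → W
n=34: only reaches 33(W), which is W → L
n=35: reaches L-position 34 → W
n=36: only reaches 12(W), 35(W), all W → L
n=37: reaches L-position 36 → W
n=38: only reaches 37(W), which is W → L
n=39: reaches L-position 13 → W
n=40: only reaches 39(W), which is W → L
L entries with 0 ≤ n ≤ 40: n = 0, 2, 4, 7, 9, 11, 13, 15, 17, 19, 22, 24, 26, 28, 30, 32, 34, 36, 38, 40; that makes 20.

20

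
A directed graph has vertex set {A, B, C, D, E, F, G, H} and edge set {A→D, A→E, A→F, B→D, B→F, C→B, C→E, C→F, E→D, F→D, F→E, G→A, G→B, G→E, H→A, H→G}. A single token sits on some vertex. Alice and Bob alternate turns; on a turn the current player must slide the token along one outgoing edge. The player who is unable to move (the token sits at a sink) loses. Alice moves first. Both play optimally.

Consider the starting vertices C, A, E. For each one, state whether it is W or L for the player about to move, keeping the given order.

Use the standard recursion: the mover loses at a terminal position; elsewhere, the mover wins exactly when some move hands the opponent an L position.
Every edge goes from a vertex to one that appears earlier in the order D, E, F, B, A, G, C, H, so processing vertices in that order labels each vertex after all of its successors.
D: no outgoing edge → L
E: W (go to D, an L position)
F: W (go to D, an L position)
B: W (go to D, an L position)
A: W (go to D, an L position)
G: L (options A(W), B(W), E(W) are all W)
C: L (options B(W), F(W), E(W) are all W)
H: W (go to G, an L position)

C: L, A: W, E: W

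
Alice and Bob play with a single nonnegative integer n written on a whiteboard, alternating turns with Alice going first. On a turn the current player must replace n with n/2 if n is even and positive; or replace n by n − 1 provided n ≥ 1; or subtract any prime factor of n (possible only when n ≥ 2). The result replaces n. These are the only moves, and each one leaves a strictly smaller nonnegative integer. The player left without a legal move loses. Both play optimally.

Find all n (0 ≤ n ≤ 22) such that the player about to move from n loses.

0, 4, 9, 14, 20

Work bottom-up. With no move the player to move loses. Otherwise the position is W if at least one move leads to an L position for the opponent, and L if every move leads to a W.
n=0: no move → L
n=1: →0(L), so W
n=2: →0(L), so W
n=3: →0(L), so W
n=4: →2(W), 3(W) — all W, so L
n=5: →0(L), so W
n=6: →4(L), so W
n=7: →0(L), so W
n=8: →4(L), so W
n=9: →6(W), 8(W) — all W, so L
n=10: →9(L), so W
n=11: →0(L), so W
n=12: →9(L), so W
n=13: →0(L), so W
n=14: →7(W), 12(W), 13(W) — all W, so L
n=15: →14(L), so W
n=16: →14(L), so W
n=17: →0(L), so W
n=18: →9(L), so W
n=19: →0(L), so W
n=20: →10(W), 15(W), 18(W), 19(W) — all W, so L
n=21: →14(L), so W
n=22: →20(L), so W
Reading off the rows marked L gives the requested list; there are 5 such values of n.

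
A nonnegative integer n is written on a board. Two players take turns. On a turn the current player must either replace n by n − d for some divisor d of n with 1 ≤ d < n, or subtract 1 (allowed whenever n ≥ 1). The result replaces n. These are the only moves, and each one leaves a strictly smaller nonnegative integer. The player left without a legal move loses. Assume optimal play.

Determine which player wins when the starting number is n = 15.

The second player wins.

Label each position W (a win for the player to move) or L (a loss). A position with no legal move is L; any other position is W exactly when some move reaches an L, and L when every move reaches a W.
n=0: no move → L
n=1: →0(L), so W
n=2: →1(W) only, which is W, so L
n=3: →2(L), so W
n=4: →2(L), so W
n=5: →4(W) only, which is W, so L
n=6: →5(L), so W
n=7: →6(W) only, which is W, so L
n=8: →7(L), so W
n=9: →6(W), 8(W) — all W, so L
n=10: →5(L), so W
n=11: →10(W) only, which is W, so L
n=12: →9(L), so W
n=13: →12(W) only, which is W, so L
n=14: →7(L), so W
n=15: →10(W), 12(W), 14(W) — all W, so L
Every move from 15 reaches a W position, so the mover loses.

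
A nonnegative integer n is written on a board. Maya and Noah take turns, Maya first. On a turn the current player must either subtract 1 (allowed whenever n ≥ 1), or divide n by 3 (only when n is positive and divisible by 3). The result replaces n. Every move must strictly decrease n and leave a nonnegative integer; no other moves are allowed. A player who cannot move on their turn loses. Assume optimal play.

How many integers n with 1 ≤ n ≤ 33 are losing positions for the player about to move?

Build the W/L table. Terminal = L. A non-terminal position is W if it has a move to some L; otherwise it is L.
n=0: no move → L
n=1: can move to 0, which is L ⇒ W
n=2: the only move is to 1(W), a W ⇒ L
n=3: can move to 2, which is L ⇒ W
n=4: the only move is to 3(W), a W ⇒ L
n=5: can move to 4, which is L ⇒ W
n=6: can move to 2, which is L ⇒ W
n=7: the only move is to 6(W), a W ⇒ L
n=8: can move to 7, which is L ⇒ W
n=9: moves to 3(W), 8(W); every one is W ⇒ L
n=10: can move to 9, which is L ⇒ W
n=11: the only move is to 10(W), a W ⇒ L
n=12: can move to 4, which is L ⇒ W
n=13: the only move is to 12(W), a W ⇒ L
n=14: can move to 13, which is L ⇒ W
n=15: moves to 5(W), 14(W); every one is W ⇒ L
n=16: can move to 15, which is L ⇒ W
n=17: the only move is to 16(W), a W ⇒ L
n=18: can move to 17, which is L ⇒ W
n=19: the only move is to 18(W), a W ⇒ L
n=20: can move to 19, which is L ⇒ W
n=21: can move to 7, which is L ⇒ W
n=22: the only move is to 21(W), a W ⇒ L
n=23: can move to 22, which is L ⇒ W
n=24: moves to 8(W), 23(W); every one is W ⇒ L
n=25: can move to 24, which is L ⇒ W
n=26: the only move is to 25(W), a W ⇒ L
n=27: can move to 9, which is L ⇒ W
n=28: the only move is to 27(W), a W ⇒ L
n=29: can move to 28, which is L ⇒ W
n=30: moves to 10(W), 29(W); every one is W ⇒ L
n=31: can move to 30, which is L ⇒ W
n=32: the only move is to 31(W), a W ⇒ L
n=33: can move to 11, which is L ⇒ W
L entries with 1 ≤ n ≤ 33 (n=0 is outside the asked range and is not counted): n = 2, 4, 7, 9, 11, 13, 15, 17, 19, 22, 24, 26, 28, 30, 32; that makes 15.

15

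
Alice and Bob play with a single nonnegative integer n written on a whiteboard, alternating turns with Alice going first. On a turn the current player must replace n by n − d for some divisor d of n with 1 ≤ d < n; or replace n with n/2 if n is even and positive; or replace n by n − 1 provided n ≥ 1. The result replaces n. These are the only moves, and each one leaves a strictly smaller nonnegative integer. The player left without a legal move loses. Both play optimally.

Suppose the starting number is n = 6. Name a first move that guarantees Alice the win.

Move to 5.

Classify positions by backward induction: terminal positions (no move available) are L. From any other position, the mover wins iff some move reaches an L.
n=0: no move → L
n=1: W (go to 0, an L position)
n=2: L (sole option 1(W) is W)
n=3: W (go to 2, an L position)
n=4: W (go to 2, an L position)
n=5: L (sole option 4(W) is W)
n=6: W (go to 5, an L position)
From 6, the L positions reachable in one move are: 5.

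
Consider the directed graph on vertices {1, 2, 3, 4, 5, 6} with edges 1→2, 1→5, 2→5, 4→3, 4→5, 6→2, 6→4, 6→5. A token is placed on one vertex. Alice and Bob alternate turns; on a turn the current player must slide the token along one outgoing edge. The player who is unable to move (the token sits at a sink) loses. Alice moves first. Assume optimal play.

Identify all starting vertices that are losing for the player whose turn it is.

Build the W/L table. Terminal = L. A non-terminal position is W if it has a move to some L; otherwise it is L.
Every edge goes from a vertex to one that appears earlier in the order 5, 3, 4, 2, 6, 1, so processing vertices in that order labels each vertex after all of its successors.
5: no outgoing edge → L
3: no outgoing edge → L
4: reaches L-position 3 → W
2: reaches L-position 5 → W
6: reaches L-position 5 → W
1: reaches L-position 5 → W
The losing starting vertices are exactly the entries labelled L in this table (2 of them).

3, 5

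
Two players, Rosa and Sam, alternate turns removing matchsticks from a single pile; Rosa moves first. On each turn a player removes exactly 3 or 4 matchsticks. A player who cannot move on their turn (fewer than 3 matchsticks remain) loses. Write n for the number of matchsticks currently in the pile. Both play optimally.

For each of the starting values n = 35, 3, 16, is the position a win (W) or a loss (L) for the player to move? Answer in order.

35: L, 3: W, 16: L

Label each position W (a win for the player to move) or L (a loss). A position with no legal move is L; any other position is W exactly when some move reaches an L, and L when every move reaches a W.
n=0: no move → L
n=1: no move → L
n=2: no move → L
n=3: can move to 0, which is L ⇒ W
n=4: can move to 1, which is L ⇒ W
n=5: can move to 2, which is L ⇒ W
n=6: can move to 2, which is L ⇒ W
n=7: moves to 4(W), 3(W); every one is W ⇒ L
n=8: moves to 5(W), 4(W); every one is W ⇒ L
n=9: moves to 6(W), 5(W); every one is W ⇒ L
n=10: can move to 7, which is L ⇒ W
n=11: can move to 8, which is L ⇒ W
n=12: can move to 9, which is L ⇒ W
n=13: can move to 9, which is L ⇒ W
n=14: moves to 11(W), 10(W); every one is W ⇒ L
n=15: moves to 12(W), 11(W); every one is W ⇒ L
n=16: moves to 13(W), 12(W); every one is W ⇒ L
n=17: can move to 14, which is L ⇒ W
n=18: can move to 15, which is L ⇒ W
n=19: can move to 16, which is L ⇒ W
n=20: can move to 16, which is L ⇒ W
n=21: moves to 18(W), 17(W); every one is W ⇒ L
n=22: moves to 19(W), 18(W); every one is W ⇒ L
n=23: moves to 20(W), 19(W); every one is W ⇒ L
n=24: can move to 21, which is L ⇒ W
n=25: can move to 22, which is L ⇒ W
n=26: can move to 23, which is L ⇒ W
n=27: can move to 23, which is L ⇒ W
n=28: moves to 25(W), 24(W); every one is W ⇒ L
n=29: moves to 26(W), 25(W); every one is W ⇒ L
n=30: moves to 27(W), 26(W); every one is W ⇒ L
n=31: can move to 28, which is L ⇒ W
n=32: can move to 29, which is L ⇒ W
n=33: can move to 30, which is L ⇒ W
n=34: can move to 30, which is L ⇒ W
n=35: moves to 32(W), 31(W); every one is W ⇒ L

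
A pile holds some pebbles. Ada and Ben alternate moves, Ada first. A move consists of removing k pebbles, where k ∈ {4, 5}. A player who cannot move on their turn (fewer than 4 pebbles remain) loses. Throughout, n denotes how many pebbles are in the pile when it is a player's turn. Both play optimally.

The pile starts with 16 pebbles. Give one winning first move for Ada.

Use the standard recursion: the mover loses at a terminal position; elsewhere, the mover wins exactly when some move hands the opponent an L position.
n=0: no move → L
n=1: no move → L
n=2: no move → L
n=3: no move → L
n=4: can move to 0, which is L ⇒ W
n=5: can move to 1, which is L ⇒ W
n=6: can move to 2, which is L ⇒ W
n=7: can move to 3, which is L ⇒ W
n=8: can move to 3, which is L ⇒ W
n=9: moves to 5(W), 4(W); every one is W ⇒ L
n=10: moves to 6(W), 5(W); every one is W ⇒ L
n=11: moves to 7(W), 6(W); every one is W ⇒ L
n=12: moves to 8(W), 7(W); every one is W ⇒ L
n=13: can move to 9, which is L ⇒ W
n=14: can move to 10, which is L ⇒ W
n=15: can move to 11, which is L ⇒ W
n=16: can move to 12, which is L ⇒ W
From 16, the L positions reachable in one move are: 12, 11. Any move reaching one of these is winning.

Remove 4, leaving 12.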